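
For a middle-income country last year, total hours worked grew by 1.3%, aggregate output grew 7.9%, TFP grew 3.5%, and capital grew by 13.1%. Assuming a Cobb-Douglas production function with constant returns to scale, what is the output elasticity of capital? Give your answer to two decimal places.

gY = gA + α·gK + (1−α)·gL, so gY − gA − gL = α(gK − gL).
7.9 − 3.5 − 1.3 = α × (13.1 − 1.3).
3.1 = 11.8 α, so α = 0.2627.

0.26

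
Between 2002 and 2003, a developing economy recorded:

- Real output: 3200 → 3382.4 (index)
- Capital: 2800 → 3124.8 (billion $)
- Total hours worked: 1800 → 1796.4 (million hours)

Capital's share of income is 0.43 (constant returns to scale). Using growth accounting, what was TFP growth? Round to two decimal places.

Real output growth = (3382.4 − 3200) / 3200 = 5.7%.
Capital growth = (3124.8 − 2800) / 2800 = 11.6%.
Total hours worked growth = (1796.4 − 1800) / 1800 = -0.2%.
Labor's share = 1 − 0.43 = 0.57.
Capital: 0.43 × 11.6 = 4.988 pp.
Total hours worked: 0.57 × (-0.2) = -0.114 pp.
TFP growth = 5.7 − 4.874 = 0.826%.

0.83%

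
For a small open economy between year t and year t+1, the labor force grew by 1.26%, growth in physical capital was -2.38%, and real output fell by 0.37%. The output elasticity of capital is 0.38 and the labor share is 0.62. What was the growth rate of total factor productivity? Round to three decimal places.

Labor's share = 1 − 0.38 = 0.62.
Physical capital: 0.38 × (-2.38) = -0.9044 pp.
The labor force: 0.62 × 1.26 = 0.7812 pp.
TFP growth = -0.37 + 0.1232 = -0.2468%.

-0.247%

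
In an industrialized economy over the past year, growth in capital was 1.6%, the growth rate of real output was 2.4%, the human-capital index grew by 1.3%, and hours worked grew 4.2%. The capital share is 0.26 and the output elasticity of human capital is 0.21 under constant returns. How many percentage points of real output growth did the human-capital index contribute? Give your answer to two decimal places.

0.27 percentage points

Contribution = share × growth = 0.21 × 1.3 = 0.273 pp.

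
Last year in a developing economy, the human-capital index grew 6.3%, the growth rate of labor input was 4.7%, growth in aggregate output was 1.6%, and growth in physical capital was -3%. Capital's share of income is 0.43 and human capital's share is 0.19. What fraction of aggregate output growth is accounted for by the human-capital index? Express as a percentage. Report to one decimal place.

The human-capital index contributed 0.19 × 6.3 = 1.197 pp.
Share of growth = 1.197 / 1.6 × 100 = 74.813%.

74.8%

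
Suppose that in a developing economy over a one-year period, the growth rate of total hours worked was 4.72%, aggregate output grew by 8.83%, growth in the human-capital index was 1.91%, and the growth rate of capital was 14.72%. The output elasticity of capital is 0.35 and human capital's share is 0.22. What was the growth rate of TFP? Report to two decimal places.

Labor's share = 1 − 0.35 − 0.22 = 0.43.
Capital: 0.35 × 14.72 = 5.152 pp.
The human-capital index: 0.22 × 1.91 = 0.4202 pp.
Total hours worked: 0.43 × 4.72 = 2.0296 pp.
TFP growth = 8.83 − 7.6018 = 1.2282%.

1.23%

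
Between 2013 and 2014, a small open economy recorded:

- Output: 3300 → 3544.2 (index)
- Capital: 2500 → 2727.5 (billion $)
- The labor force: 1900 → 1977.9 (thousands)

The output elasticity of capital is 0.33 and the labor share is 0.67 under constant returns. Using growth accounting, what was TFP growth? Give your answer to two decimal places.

Output growth = (3544.2 − 3300) / 3300 = 7.4%.
Capital growth = (2727.5 − 2500) / 2500 = 9.1%.
The labor force growth = (1977.9 − 1900) / 1900 = 4.1%.
Labor's share = 1 − 0.33 = 0.67.
Capital: 0.33 × 9.1 = 3.003 pp.
The labor force: 0.67 × 4.1 = 2.747 pp.
TFP growth = 7.4 − 5.75 = 1.65%.

TFP grew 1.65%.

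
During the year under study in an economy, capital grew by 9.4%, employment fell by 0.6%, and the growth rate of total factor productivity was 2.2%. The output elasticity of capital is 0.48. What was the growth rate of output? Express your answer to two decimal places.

Output growth was 6.40%.

Labor's share = 1 − 0.48 = 0.52.
Capital: 0.48 × 9.4 = 4.512 pp.
Employment: 0.52 × (-0.6) = -0.312 pp.
Output growth = 2.2 + 4.2 = 6.4%.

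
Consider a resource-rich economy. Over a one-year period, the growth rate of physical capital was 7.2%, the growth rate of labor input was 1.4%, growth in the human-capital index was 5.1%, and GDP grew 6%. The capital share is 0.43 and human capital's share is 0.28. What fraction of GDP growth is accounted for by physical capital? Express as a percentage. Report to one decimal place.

Physical capital contributed 0.43 × 7.2 = 3.096 pp.
Share of growth = 3.096 / 6 × 100 = 51.6%.

51.6%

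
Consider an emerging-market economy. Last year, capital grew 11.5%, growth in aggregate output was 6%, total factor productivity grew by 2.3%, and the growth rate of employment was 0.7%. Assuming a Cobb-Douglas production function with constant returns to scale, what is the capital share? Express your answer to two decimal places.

α = 0.28

gY = gA + α·gK + (1−α)·gL, so gY − gA − gL = α(gK − gL).
6 − 2.3 − 0.7 = α × (11.5 − 0.7).
3 = 10.8 α, so α = 0.2778.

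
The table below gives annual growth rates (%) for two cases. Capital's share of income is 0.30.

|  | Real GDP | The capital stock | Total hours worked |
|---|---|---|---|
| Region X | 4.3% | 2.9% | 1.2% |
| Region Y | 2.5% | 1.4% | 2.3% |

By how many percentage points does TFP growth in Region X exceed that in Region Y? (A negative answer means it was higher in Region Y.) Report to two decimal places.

Labor's share = 1 − 0.3 = 0.7.
Region X: TFP = 4.3 − 0.87 − 0.84 = 2.59%.
Region Y: TFP = 2.5 − 0.42 − 1.61 = 0.47%.
Difference = 2.59 − (0.47) = 2.12 pp.

2.12 percentage points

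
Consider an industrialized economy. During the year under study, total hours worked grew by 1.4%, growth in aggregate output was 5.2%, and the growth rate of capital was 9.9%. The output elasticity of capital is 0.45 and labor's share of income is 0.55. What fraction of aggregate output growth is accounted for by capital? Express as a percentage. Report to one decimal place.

Capital accounted for 85.7% of growth.

Capital contributed 0.45 × 9.9 = 4.455 pp.
Share of growth = 4.455 / 5.2 × 100 = 85.673%.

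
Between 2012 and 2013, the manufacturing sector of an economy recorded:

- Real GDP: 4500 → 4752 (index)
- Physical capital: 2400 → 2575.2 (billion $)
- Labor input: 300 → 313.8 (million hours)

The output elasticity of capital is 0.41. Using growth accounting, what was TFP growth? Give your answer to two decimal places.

-0.11%

Real GDP growth = (4752 − 4500) / 4500 = 5.6%.
Physical capital growth = (2575.2 − 2400) / 2400 = 7.3%.
Labor input growth = (313.8 − 300) / 300 = 4.6%.
Labor's share = 1 − 0.41 = 0.59.
Physical capital: 0.41 × 7.3 = 2.993 pp.
Labor input: 0.59 × 4.6 = 2.714 pp.
TFP growth = 5.6 − 5.707 = -0.107%.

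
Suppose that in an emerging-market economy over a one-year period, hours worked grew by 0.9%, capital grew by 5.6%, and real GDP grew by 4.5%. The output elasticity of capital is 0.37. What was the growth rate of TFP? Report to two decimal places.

1.86%

Labor's share = 1 − 0.37 = 0.63.
Capital: 0.37 × 5.6 = 2.072 pp.
Hours worked: 0.63 × 0.9 = 0.567 pp.
TFP growth = 4.5 − 2.639 = 1.861%.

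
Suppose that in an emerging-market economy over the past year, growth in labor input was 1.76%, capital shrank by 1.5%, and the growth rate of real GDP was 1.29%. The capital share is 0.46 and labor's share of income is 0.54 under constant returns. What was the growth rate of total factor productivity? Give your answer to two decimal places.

Labor's share = 1 − 0.46 = 0.54.
Capital: 0.46 × (-1.5) = -0.69 pp.
Labor input: 0.54 × 1.76 = 0.9504 pp.
TFP growth = 1.29 − 0.2604 = 1.0296%.

Total factor productivity growth was 1.03%.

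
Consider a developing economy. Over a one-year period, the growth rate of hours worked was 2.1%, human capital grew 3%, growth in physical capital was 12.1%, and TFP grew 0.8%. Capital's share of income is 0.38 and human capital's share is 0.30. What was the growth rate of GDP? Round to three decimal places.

Labor's share = 1 − 0.38 − 0.3 = 0.32.
Physical capital: 0.38 × 12.1 = 4.598 pp.
Human capital: 0.3 × 3 = 0.9 pp.
Hours worked: 0.32 × 2.1 = 0.672 pp.
Output growth = 0.8 + 6.17 = 6.97%.

GDP grew 6.970%.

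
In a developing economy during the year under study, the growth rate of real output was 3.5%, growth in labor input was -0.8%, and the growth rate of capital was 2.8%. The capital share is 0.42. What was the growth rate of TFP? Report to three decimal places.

TFP growth was 2.788%.

Labor's share = 1 − 0.42 = 0.58.
Capital: 0.42 × 2.8 = 1.176 pp.
Labor input: 0.58 × (-0.8) = -0.464 pp.
TFP growth = 3.5 − 0.712 = 2.788%.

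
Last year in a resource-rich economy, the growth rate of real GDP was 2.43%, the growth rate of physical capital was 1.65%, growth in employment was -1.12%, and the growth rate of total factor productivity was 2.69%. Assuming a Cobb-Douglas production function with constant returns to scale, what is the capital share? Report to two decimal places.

gY = gA + α·gK + (1−α)·gL, so gY − gA − gL = α(gK − gL).
2.43 − 2.69 + 1.12 = α × (1.65 − (-1.12)).
0.86 = 2.77 α, so α = 0.3105.

α = 0.31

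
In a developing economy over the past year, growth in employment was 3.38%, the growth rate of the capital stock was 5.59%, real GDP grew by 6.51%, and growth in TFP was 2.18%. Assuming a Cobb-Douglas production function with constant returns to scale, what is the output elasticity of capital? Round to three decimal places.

gY = gA + α·gK + (1−α)·gL, so gY − gA − gL = α(gK − gL).
6.51 − 2.18 − 3.38 = α × (5.59 − 3.38).
0.95 = 2.21 α, so α = 0.42986.

α = 0.430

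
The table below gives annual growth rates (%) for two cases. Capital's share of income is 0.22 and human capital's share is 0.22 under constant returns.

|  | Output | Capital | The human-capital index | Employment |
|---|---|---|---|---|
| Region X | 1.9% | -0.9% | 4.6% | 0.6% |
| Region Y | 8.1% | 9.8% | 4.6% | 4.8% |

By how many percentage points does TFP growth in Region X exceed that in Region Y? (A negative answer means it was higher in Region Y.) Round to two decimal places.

-1.49 percentage points

Labor's share = 1 − 0.22 − 0.22 = 0.56.
Region X: TFP = 1.9 + 0.198 − 1.012 − 0.336 = 0.75%.
Region Y: TFP = 8.1 − 2.156 − 1.012 − 2.688 = 2.244%.
Difference = 0.75 − (2.244) = -1.494 pp.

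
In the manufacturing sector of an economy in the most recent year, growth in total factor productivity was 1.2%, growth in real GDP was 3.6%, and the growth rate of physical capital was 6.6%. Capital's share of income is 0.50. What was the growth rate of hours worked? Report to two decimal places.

-1.80%

Labor's share = 1 − 0.5 = 0.5.
gY = gA + 0.5×6.6 + 0.5×g.
0.5×g = 3.6 − 1.2 − 3.3 = -0.9.
g = -0.9 / 0.5 = -1.8%.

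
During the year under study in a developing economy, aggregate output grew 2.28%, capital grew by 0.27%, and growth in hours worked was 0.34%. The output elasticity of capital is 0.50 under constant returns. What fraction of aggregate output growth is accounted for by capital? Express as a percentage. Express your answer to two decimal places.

Capital accounted for 5.92% of growth.

Capital contributed 0.5 × 0.27 = 0.135 pp.
Share of growth = 0.135 / 2.28 × 100 = 5.9211%.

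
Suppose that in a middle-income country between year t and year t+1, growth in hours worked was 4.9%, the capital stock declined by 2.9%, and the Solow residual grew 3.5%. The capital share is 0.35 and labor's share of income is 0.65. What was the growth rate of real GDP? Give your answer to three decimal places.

Labor's share = 1 − 0.35 = 0.65.
The capital stock: 0.35 × (-2.9) = -1.015 pp.
Hours worked: 0.65 × 4.9 = 3.185 pp.
Output growth = 3.5 + 2.17 = 5.67%.

5.670%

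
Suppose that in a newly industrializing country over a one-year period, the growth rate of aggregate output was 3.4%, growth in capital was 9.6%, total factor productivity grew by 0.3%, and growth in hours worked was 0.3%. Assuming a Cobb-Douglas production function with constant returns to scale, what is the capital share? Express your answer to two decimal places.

gY = gA + α·gK + (1−α)·gL, so gY − gA − gL = α(gK − gL).
3.4 − 0.3 − 0.3 = α × (9.6 − 0.3).
2.8 = 9.3 α, so α = 0.3011.

0.30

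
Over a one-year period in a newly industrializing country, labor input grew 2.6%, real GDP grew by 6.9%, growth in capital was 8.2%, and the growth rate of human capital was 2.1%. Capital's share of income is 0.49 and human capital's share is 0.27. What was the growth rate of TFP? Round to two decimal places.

1.69%

Labor's share = 1 − 0.49 − 0.27 = 0.24.
Capital: 0.49 × 8.2 = 4.018 pp.
Human capital: 0.27 × 2.1 = 0.567 pp.
Labor input: 0.24 × 2.6 = 0.624 pp.
TFP growth = 6.9 − 5.209 = 1.691%.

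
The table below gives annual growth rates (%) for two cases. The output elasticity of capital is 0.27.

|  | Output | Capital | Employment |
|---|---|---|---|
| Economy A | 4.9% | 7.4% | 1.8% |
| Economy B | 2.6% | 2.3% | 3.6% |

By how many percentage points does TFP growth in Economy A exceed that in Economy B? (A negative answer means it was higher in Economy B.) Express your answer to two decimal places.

2.24 percentage points

Labor's share = 1 − 0.27 = 0.73.
Economy A: TFP = 4.9 − 1.998 − 1.314 = 1.588%.
Economy B: TFP = 2.6 − 0.621 − 2.628 = -0.649%.
Difference = 1.588 − (-0.649) = 2.237 pp.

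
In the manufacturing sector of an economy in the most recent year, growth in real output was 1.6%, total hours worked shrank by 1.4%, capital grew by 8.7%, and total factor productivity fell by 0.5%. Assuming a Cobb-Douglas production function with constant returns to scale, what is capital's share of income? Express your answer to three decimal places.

0.347

gY = gA + α·gK + (1−α)·gL, so gY − gA − gL = α(gK − gL).
1.6 + 0.5 + 1.4 = α × (8.7 − (-1.4)).
3.5 = 10.1 α, so α = 0.34653.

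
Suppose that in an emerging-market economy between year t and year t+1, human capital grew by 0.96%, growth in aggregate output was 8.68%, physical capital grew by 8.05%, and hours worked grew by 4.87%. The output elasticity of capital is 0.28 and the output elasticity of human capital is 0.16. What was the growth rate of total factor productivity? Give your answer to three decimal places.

Labor's share = 1 − 0.28 − 0.16 = 0.56.
Physical capital: 0.28 × 8.05 = 2.254 pp.
Human capital: 0.16 × 0.96 = 0.1536 pp.
Hours worked: 0.56 × 4.87 = 2.7272 pp.
TFP growth = 8.68 − 5.1348 = 3.5452%.

Total factor productivity grew 3.545%.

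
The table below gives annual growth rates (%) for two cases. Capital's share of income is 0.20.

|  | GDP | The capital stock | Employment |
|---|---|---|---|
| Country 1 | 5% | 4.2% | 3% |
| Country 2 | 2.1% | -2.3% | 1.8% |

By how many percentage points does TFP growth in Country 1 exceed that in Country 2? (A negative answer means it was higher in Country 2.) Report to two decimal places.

0.64 percentage points

Labor's share = 1 − 0.2 = 0.8.
Country 1: TFP = 5 − 0.84 − 2.4 = 1.76%.
Country 2: TFP = 2.1 + 0.46 − 1.44 = 1.12%.
Difference = 1.76 − (1.12) = 0.64 pp.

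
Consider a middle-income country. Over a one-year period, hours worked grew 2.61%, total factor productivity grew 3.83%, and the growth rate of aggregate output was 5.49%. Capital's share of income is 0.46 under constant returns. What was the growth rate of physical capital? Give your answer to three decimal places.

Physical capital grew 0.545%.

Labor's share = 1 − 0.46 = 0.54.
gY = gA + 0.54×2.61 + 0.46×g.
0.46×g = 5.49 − 3.83 − 1.4094 = 0.2506.
g = 0.2506 / 0.46 = 0.54478%.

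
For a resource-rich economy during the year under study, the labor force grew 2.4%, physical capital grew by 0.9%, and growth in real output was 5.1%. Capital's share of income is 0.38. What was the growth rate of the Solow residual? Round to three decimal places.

Labor's share = 1 − 0.38 = 0.62.
Physical capital: 0.38 × 0.9 = 0.342 pp.
The labor force: 0.62 × 2.4 = 1.488 pp.
TFP growth = 5.1 − 1.83 = 3.27%.

The Solow residual growth was 3.270%.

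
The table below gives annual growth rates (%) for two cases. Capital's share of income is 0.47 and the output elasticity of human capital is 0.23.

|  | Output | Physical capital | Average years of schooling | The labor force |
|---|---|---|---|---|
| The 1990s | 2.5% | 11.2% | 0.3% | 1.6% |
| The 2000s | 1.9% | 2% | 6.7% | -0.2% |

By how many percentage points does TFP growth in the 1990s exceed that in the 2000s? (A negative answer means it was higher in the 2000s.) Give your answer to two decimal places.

-2.79 percentage points

Labor's share = 1 − 0.47 − 0.23 = 0.3.
The 1990s: TFP = 2.5 − 5.264 − 0.069 − 0.48 = -3.313%.
The 2000s: TFP = 1.9 − 0.94 − 1.541 + 0.06 = -0.521%.
Difference = -3.313 − (-0.521) = -2.792 pp.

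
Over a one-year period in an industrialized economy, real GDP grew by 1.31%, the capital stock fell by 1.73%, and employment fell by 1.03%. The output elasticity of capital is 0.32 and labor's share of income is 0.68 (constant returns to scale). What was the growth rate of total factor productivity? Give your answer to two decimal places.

Total factor productivity growth was 2.56%.

Labor's share = 1 − 0.32 = 0.68.
The capital stock: 0.32 × (-1.73) = -0.5536 pp.
Employment: 0.68 × (-1.03) = -0.7004 pp.
TFP growth = 1.31 + 1.254 = 2.564%.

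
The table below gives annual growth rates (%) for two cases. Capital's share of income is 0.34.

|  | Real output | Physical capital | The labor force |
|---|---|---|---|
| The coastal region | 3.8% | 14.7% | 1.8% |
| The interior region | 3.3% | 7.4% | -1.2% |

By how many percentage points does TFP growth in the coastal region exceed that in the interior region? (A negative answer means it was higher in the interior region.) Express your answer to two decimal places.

-3.96 percentage points

Labor's share = 1 − 0.34 = 0.66.
The coastal region: TFP = 3.8 − 4.998 − 1.188 = -2.386%.
The interior region: TFP = 3.3 − 2.516 + 0.792 = 1.576%.
Difference = -2.386 − (1.576) = -3.962 pp.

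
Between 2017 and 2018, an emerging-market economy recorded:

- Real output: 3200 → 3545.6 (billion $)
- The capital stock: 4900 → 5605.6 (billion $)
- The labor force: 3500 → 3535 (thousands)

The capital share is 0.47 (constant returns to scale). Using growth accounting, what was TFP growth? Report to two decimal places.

TFP grew 3.50%.

Real output growth = (3545.6 − 3200) / 3200 = 10.8%.
The capital stock growth = (5605.6 − 4900) / 4900 = 14.4%.
The labor force growth = (3535 − 3500) / 3500 = 1%.
Labor's share = 1 − 0.47 = 0.53.
The capital stock: 0.47 × 14.4 = 6.768 pp.
The labor force: 0.53 × 1 = 0.53 pp.
TFP growth = 10.8 − 7.298 = 3.502%.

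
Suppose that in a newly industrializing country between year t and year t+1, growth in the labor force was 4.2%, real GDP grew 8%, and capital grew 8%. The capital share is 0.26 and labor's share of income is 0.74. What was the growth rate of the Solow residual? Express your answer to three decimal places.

Labor's share = 1 − 0.26 = 0.74.
Capital: 0.26 × 8 = 2.08 pp.
The labor force: 0.74 × 4.2 = 3.108 pp.
TFP growth = 8 − 5.188 = 2.812%.

2.812%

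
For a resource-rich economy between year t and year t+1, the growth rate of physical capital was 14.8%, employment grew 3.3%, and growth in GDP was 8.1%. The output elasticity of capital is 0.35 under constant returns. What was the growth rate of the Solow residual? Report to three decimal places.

Labor's share = 1 − 0.35 = 0.65.
Physical capital: 0.35 × 14.8 = 5.18 pp.
Employment: 0.65 × 3.3 = 2.145 pp.
TFP growth = 8.1 − 7.325 = 0.775%.

0.775%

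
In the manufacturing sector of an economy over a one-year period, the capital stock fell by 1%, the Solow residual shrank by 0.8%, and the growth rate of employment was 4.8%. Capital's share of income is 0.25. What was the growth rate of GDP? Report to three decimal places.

GDP grew 2.550%.

Labor's share = 1 − 0.25 = 0.75.
The capital stock: 0.25 × (-1) = -0.25 pp.
Employment: 0.75 × 4.8 = 3.6 pp.
Output growth = -0.8 + 3.35 = 2.55%.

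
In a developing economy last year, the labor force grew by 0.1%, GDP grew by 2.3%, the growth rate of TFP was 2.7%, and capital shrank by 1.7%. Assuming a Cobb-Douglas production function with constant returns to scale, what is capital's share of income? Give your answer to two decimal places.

0.28

gY = gA + α·gK + (1−α)·gL, so gY − gA − gL = α(gK − gL).
2.3 − 2.7 − 0.1 = α × (-1.7 − 0.1).
-0.5 = -1.8 α, so α = 0.2778.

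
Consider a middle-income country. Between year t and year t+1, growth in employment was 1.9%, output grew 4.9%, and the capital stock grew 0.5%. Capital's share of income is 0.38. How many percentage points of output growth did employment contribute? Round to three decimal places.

Labor's share = 1 − 0.38 = 0.62.
Contribution = share × growth = 0.62 × 1.9 = 1.178 pp.

1.178 percentage points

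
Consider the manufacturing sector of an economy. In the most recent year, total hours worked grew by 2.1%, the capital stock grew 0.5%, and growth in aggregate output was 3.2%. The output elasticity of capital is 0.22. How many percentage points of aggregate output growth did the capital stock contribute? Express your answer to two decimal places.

Contribution = share × growth = 0.22 × 0.5 = 0.11 pp.

0.11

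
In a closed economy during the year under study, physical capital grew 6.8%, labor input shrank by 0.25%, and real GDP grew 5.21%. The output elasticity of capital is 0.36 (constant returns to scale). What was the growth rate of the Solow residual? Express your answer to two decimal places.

2.92%

Labor's share = 1 − 0.36 = 0.64.
Physical capital: 0.36 × 6.8 = 2.448 pp.
Labor input: 0.64 × (-0.25) = -0.16 pp.
TFP growth = 5.21 − 2.288 = 2.922%.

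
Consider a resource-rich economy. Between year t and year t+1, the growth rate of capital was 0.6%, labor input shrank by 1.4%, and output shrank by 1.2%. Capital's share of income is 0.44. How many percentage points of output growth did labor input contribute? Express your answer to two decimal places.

-0.78 percentage points

Labor's share = 1 − 0.44 = 0.56.
Contribution = share × growth = 0.56 × (-1.4) = -0.784 pp.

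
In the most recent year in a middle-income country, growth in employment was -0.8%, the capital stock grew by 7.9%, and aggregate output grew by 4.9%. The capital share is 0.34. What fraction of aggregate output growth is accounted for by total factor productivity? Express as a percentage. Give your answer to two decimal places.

Labor's share = 1 − 0.34 = 0.66.
The capital stock: 0.34 × 7.9 = 2.686 pp.
Employment: 0.66 × (-0.8) = -0.528 pp.
TFP growth = 4.9 − 2.158 = 2.742%.
TFP share of growth = 2.742 / 4.9 × 100 = 55.9592%.

Total factor productivity accounted for 55.96% of growth.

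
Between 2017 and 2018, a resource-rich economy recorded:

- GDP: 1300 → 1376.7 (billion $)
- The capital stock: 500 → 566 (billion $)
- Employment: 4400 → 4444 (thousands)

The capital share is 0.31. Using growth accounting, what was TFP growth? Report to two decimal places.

1.12%

GDP growth = (1376.7 − 1300) / 1300 = 5.9%.
The capital stock growth = (566 − 500) / 500 = 13.2%.
Employment growth = (4444 − 4400) / 4400 = 1%.
Labor's share = 1 − 0.31 = 0.69.
The capital stock: 0.31 × 13.2 = 4.092 pp.
Employment: 0.69 × 1 = 0.69 pp.
TFP growth = 5.9 − 4.782 = 1.118%.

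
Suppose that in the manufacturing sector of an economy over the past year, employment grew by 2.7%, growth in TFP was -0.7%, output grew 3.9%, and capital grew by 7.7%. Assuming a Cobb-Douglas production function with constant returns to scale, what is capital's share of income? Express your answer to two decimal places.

gY = gA + α·gK + (1−α)·gL, so gY − gA − gL = α(gK − gL).
3.9 + 0.7 − 2.7 = α × (7.7 − 2.7).
1.9 = 5 α, so α = 0.38.

α = 0.38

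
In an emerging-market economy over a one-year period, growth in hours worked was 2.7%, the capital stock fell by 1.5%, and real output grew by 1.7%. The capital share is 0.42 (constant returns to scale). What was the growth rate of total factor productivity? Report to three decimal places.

Labor's share = 1 − 0.42 = 0.58.
The capital stock: 0.42 × (-1.5) = -0.63 pp.
Hours worked: 0.58 × 2.7 = 1.566 pp.
TFP growth = 1.7 − 0.936 = 0.764%.

Total factor productivity grew 0.764%.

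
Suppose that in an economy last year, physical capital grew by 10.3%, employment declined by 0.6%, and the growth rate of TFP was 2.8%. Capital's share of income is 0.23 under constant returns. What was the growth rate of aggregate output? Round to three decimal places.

4.707%

Labor's share = 1 − 0.23 = 0.77.
Physical capital: 0.23 × 10.3 = 2.369 pp.
Employment: 0.77 × (-0.6) = -0.462 pp.
Output growth = 2.8 + 1.907 = 4.707%.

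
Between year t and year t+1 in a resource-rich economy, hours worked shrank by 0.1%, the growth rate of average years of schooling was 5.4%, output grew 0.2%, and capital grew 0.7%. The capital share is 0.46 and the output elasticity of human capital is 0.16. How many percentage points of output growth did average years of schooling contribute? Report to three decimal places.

Contribution = share × growth = 0.16 × 5.4 = 0.864 pp.

0.864 pp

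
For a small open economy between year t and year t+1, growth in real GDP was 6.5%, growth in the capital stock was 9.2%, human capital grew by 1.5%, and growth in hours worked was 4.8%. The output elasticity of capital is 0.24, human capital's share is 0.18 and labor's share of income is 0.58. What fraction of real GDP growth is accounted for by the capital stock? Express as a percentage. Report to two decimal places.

The capital stock contributed 0.24 × 9.2 = 2.208 pp.
Share of growth = 2.208 / 6.5 × 100 = 33.9692%.

The capital stock accounted for 33.97% of growth.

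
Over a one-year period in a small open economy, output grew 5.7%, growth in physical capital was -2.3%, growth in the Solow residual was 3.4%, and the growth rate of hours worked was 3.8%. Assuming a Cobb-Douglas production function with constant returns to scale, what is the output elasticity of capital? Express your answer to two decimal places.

0.25

gY = gA + α·gK + (1−α)·gL, so gY − gA − gL = α(gK − gL).
5.7 − 3.4 − 3.8 = α × (-2.3 − 3.8).
-1.5 = -6.1 α, so α = 0.2459.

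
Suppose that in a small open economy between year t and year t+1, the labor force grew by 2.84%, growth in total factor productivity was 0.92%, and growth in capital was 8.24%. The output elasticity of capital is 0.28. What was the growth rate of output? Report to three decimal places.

Labor's share = 1 − 0.28 = 0.72.
Capital: 0.28 × 8.24 = 2.3072 pp.
The labor force: 0.72 × 2.84 = 2.0448 pp.
Output growth = 0.92 + 4.352 = 5.272%.

5.272%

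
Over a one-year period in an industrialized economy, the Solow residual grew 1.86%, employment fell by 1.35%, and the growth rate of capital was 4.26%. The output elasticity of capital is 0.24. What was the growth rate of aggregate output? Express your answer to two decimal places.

1.86%

Labor's share = 1 − 0.24 = 0.76.
Capital: 0.24 × 4.26 = 1.0224 pp.
Employment: 0.76 × (-1.35) = -1.026 pp.
Output growth = 1.86 + (-0.0036) = 1.8564%.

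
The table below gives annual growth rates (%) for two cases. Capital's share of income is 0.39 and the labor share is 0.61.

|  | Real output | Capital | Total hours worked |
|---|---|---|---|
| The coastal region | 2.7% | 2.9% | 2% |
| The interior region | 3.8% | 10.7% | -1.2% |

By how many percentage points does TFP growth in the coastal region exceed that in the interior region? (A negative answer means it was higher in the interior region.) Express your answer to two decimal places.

-0.01 percentage points

Labor's share = 1 − 0.39 = 0.61.
The coastal region: TFP = 2.7 − 1.131 − 1.22 = 0.349%.
The interior region: TFP = 3.8 − 4.173 + 0.732 = 0.359%.
Difference = 0.349 − (0.359) = -0.01 pp.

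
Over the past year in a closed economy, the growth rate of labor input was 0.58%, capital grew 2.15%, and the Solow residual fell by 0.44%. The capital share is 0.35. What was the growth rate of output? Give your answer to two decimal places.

Labor's share = 1 − 0.35 = 0.65.
Capital: 0.35 × 2.15 = 0.7525 pp.
Labor input: 0.65 × 0.58 = 0.377 pp.
Output growth = -0.44 + 1.1295 = 0.6895%.

0.69%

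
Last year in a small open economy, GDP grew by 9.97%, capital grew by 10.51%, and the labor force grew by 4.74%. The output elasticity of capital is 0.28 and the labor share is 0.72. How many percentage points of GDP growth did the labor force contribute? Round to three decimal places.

Labor's share = 1 − 0.28 = 0.72.
Contribution = share × growth = 0.72 × 4.74 = 3.4128 pp.

3.413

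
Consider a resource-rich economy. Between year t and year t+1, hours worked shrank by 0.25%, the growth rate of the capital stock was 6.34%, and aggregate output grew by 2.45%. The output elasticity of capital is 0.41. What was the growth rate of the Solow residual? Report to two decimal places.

The Solow residual grew 0.00%.

Labor's share = 1 − 0.41 = 0.59.
The capital stock: 0.41 × 6.34 = 2.5994 pp.
Hours worked: 0.59 × (-0.25) = -0.1475 pp.
TFP growth = 2.45 − 2.4519 = -0.0019%.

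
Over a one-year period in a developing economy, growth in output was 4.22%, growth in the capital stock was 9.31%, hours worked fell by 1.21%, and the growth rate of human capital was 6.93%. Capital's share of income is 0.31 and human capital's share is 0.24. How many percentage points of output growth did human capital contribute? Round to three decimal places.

1.663 percentage points

Contribution = share × growth = 0.24 × 6.93 = 1.6632 pp.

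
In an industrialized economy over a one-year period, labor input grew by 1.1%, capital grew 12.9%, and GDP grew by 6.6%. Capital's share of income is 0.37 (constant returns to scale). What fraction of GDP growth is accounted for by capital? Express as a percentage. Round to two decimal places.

Capital contributed 0.37 × 12.9 = 4.773 pp.
Share of growth = 4.773 / 6.6 × 100 = 72.3182%.

72.32%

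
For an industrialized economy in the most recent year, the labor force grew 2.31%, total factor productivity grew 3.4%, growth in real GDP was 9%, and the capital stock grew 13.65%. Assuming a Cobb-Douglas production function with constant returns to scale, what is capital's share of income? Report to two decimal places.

gY = gA + α·gK + (1−α)·gL, so gY − gA − gL = α(gK − gL).
9 − 3.4 − 2.31 = α × (13.65 − 2.31).
3.29 = 11.34 α, so α = 0.2901.

0.29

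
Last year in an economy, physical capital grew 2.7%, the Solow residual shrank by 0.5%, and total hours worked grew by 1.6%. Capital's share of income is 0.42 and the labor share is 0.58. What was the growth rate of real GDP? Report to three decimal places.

Labor's share = 1 − 0.42 = 0.58.
Physical capital: 0.42 × 2.7 = 1.134 pp.
Total hours worked: 0.58 × 1.6 = 0.928 pp.
Output growth = -0.5 + 2.062 = 1.562%.

Real GDP growth was 1.562%.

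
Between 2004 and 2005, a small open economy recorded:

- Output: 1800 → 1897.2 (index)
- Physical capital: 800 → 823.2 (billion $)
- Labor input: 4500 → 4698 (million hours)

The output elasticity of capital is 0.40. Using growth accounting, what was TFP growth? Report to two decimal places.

TFP growth was 1.60%.

Output growth = (1897.2 − 1800) / 1800 = 5.4%.
Physical capital growth = (823.2 − 800) / 800 = 2.9%.
Labor input growth = (4698 − 4500) / 4500 = 4.4%.
Labor's share = 1 − 0.4 = 0.6.
Physical capital: 0.4 × 2.9 = 1.16 pp.
Labor input: 0.6 × 4.4 = 2.64 pp.
TFP growth = 5.4 − 3.8 = 1.6%.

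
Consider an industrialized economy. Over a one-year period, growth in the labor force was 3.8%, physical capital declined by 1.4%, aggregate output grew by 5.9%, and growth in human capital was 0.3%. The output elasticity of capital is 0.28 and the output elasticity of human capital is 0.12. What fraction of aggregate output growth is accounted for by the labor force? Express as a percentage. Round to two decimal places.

38.64%

Labor's share = 1 − 0.28 − 0.12 = 0.6.
The labor force contributed 0.6 × 3.8 = 2.28 pp.
Share of growth = 2.28 / 5.9 × 100 = 38.6441%.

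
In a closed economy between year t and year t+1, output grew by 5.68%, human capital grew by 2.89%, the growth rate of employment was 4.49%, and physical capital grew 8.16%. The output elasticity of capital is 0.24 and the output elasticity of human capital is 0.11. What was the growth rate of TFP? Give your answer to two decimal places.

Labor's share = 1 − 0.24 − 0.11 = 0.65.
Physical capital: 0.24 × 8.16 = 1.9584 pp.
Human capital: 0.11 × 2.89 = 0.3179 pp.
Employment: 0.65 × 4.49 = 2.9185 pp.
TFP growth = 5.68 − 5.1948 = 0.4852%.

TFP growth was 0.49%.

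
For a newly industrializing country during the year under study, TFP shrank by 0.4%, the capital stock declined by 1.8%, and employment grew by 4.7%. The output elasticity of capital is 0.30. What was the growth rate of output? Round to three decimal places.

Output growth was 2.350%.

Labor's share = 1 − 0.3 = 0.7.
The capital stock: 0.3 × (-1.8) = -0.54 pp.
Employment: 0.7 × 4.7 = 3.29 pp.
Output growth = -0.4 + 2.75 = 2.35%.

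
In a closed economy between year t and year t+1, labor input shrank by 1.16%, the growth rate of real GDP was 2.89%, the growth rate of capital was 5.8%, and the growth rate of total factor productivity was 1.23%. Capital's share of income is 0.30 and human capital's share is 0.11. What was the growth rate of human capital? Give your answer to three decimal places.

5.495%

Labor's share = 1 − 0.3 − 0.11 = 0.59.
gY = gA + 0.3×5.8 + 0.59×(-1.16) + 0.11×g.
0.11×g = 2.89 − 1.23 − 1.0556 = 0.6044.
g = 0.6044 / 0.11 = 5.49455%.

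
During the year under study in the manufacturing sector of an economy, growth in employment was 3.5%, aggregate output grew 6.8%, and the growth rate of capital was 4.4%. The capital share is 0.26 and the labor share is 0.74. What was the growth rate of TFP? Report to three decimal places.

Labor's share = 1 − 0.26 = 0.74.
Capital: 0.26 × 4.4 = 1.144 pp.
Employment: 0.74 × 3.5 = 2.59 pp.
TFP growth = 6.8 − 3.734 = 3.066%.

3.066%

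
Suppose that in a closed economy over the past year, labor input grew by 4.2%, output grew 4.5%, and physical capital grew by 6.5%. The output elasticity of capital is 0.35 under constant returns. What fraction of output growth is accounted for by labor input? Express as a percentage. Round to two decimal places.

Labor's share = 1 − 0.35 = 0.65.
Labor input contributed 0.65 × 4.2 = 2.73 pp.
Share of growth = 2.73 / 4.5 × 100 = 60.6667%.

60.67%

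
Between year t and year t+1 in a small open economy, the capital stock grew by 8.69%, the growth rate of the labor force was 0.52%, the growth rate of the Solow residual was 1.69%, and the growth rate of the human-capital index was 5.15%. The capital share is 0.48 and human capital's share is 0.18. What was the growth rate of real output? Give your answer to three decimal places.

Real output growth was 6.965%.

Labor's share = 1 − 0.48 − 0.18 = 0.34.
The capital stock: 0.48 × 8.69 = 4.1712 pp.
The human-capital index: 0.18 × 5.15 = 0.927 pp.
The labor force: 0.34 × 0.52 = 0.1768 pp.
Output growth = 1.69 + 5.275 = 6.965%.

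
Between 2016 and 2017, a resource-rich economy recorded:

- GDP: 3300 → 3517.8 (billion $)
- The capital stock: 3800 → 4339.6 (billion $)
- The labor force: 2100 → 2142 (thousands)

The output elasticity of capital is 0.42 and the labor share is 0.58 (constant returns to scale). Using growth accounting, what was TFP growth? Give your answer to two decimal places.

-0.52%

GDP growth = (3517.8 − 3300) / 3300 = 6.6%.
The capital stock growth = (4339.6 − 3800) / 3800 = 14.2%.
The labor force growth = (2142 − 2100) / 2100 = 2%.
Labor's share = 1 − 0.42 = 0.58.
The capital stock: 0.42 × 14.2 = 5.964 pp.
The labor force: 0.58 × 2 = 1.16 pp.
TFP growth = 6.6 − 7.124 = -0.524%.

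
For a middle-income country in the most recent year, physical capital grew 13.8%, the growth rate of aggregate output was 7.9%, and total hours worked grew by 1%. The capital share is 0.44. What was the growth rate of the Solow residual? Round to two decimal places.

Labor's share = 1 − 0.44 = 0.56.
Physical capital: 0.44 × 13.8 = 6.072 pp.
Total hours worked: 0.56 × 1 = 0.56 pp.
TFP growth = 7.9 − 6.632 = 1.268%.

The Solow residual growth was 1.27%.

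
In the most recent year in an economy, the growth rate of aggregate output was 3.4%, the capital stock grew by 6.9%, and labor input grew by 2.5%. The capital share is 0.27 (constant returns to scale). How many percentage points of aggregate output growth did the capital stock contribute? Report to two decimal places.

Contribution = share × growth = 0.27 × 6.9 = 1.863 pp.

1.86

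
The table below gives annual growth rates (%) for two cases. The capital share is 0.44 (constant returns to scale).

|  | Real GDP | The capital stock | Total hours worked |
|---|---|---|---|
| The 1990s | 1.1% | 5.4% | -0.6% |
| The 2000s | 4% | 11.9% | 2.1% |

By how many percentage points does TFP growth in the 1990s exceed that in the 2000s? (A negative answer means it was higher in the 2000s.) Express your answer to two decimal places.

1.47 percentage points

Labor's share = 1 − 0.44 = 0.56.
The 1990s: TFP = 1.1 − 2.376 + 0.336 = -0.94%.
The 2000s: TFP = 4 − 5.236 − 1.176 = -2.412%.
Difference = -0.94 − (-2.412) = 1.472 pp.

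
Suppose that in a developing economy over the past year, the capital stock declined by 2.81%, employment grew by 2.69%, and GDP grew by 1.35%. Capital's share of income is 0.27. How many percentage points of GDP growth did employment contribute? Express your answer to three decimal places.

Labor's share = 1 − 0.27 = 0.73.
Contribution = share × growth = 0.73 × 2.69 = 1.9637 pp.

1.964 percentage points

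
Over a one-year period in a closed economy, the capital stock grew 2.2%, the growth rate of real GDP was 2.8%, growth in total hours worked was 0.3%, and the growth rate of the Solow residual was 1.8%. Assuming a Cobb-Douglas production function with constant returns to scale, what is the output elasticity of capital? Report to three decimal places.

0.368

gY = gA + α·gK + (1−α)·gL, so gY − gA − gL = α(gK − gL).
2.8 − 1.8 − 0.3 = α × (2.2 − 0.3).
0.7 = 1.9 α, so α = 0.36842.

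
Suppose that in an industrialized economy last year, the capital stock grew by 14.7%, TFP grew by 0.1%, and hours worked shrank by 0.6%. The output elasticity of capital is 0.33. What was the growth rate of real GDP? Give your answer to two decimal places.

Real GDP growth was 4.55%.

Labor's share = 1 − 0.33 = 0.67.
The capital stock: 0.33 × 14.7 = 4.851 pp.
Hours worked: 0.67 × (-0.6) = -0.402 pp.
Output growth = 0.1 + 4.449 = 4.549%.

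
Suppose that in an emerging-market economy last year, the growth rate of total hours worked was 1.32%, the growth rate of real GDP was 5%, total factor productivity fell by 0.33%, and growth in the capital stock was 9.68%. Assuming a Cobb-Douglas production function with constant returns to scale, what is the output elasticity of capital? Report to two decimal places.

The output elasticity of capital is 0.48.

gY = gA + α·gK + (1−α)·gL, so gY − gA − gL = α(gK − gL).
5 + 0.33 − 1.32 = α × (9.68 − 1.32).
4.01 = 8.36 α, so α = 0.4797.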